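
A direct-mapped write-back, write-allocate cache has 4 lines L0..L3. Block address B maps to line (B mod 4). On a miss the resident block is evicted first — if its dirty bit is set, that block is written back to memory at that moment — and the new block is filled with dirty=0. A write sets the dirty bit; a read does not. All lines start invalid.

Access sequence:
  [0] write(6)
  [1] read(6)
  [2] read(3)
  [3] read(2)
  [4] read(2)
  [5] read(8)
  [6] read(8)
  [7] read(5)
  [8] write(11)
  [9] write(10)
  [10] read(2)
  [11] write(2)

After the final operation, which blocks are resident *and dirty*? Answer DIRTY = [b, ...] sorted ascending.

0: W B6 → L2 miss [D]
1: R B6 → L2 hit [D]
2: R B3 → L3 miss [-]
3: R B2 → L2 miss wb→B6 [-]
4: R B2 → L2 hit [-]
5: R B8 → L0 miss [-]
6: R B8 → L0 hit [-]
7: R B5 → L1 miss [-]
8: W B11 → L3 miss [D]
9: W B10 → L2 miss [D]
10: R B2 → L2 miss wb→B10 [-]
11: W B2 → L2 hit [D]

DIRTY = [2, 11]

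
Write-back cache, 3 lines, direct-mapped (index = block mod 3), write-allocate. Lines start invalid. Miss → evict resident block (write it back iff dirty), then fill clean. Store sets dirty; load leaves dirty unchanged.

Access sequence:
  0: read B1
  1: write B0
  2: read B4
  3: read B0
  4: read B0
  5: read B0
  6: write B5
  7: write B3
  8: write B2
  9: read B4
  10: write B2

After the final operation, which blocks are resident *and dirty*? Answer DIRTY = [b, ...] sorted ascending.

0: R B1 → L1 miss [-]
1: W B0 → L0 miss [D]
2: R B4 → L1 miss [-]
3: R B0 → L0 hit [D]
4: R B0 → L0 hit [D]
5: R B0 → L0 hit [D]
6: W B5 → L2 miss [D]
7: W B3 → L0 miss wb→B0 [D]
8: W B2 → L2 miss wb→B5 [D]
9: R B4 → L1 hit [-]
10: W B2 → L2 hit [D]

DIRTY = [2, 3]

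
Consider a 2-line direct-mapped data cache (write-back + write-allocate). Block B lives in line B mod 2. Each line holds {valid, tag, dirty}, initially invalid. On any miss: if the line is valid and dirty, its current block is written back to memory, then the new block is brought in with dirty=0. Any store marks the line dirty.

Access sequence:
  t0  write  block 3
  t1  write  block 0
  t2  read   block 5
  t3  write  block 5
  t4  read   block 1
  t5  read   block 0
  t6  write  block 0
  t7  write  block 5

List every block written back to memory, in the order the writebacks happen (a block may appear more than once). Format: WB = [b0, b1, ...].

  0 | W B3 → L1 miss [D]
  1 | W B0 → L0 miss [D]
  2 | R B5 → L1 miss wb→B3 [-]
  3 | W B5 → L1 hit [D]
  4 | R B1 → L1 miss wb→B5 [-]
  5 | R B0 → L0 hit [D]
  6 | W B0 → L0 hit [D]
  7 | W B5 → L1 miss [D]

WB = [3, 5]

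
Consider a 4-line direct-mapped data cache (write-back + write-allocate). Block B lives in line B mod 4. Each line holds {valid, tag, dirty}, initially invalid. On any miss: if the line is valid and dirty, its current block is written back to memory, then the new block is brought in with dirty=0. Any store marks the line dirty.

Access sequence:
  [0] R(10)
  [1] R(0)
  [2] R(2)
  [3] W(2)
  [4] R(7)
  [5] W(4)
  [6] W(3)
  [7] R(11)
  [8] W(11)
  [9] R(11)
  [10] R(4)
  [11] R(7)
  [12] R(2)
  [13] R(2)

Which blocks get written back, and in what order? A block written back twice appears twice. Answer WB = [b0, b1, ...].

0: R B10 -> L2 miss  d=-]
1: R B0 -> L0 miss  d=-]
2: R B2 -> L2 miss  d=-]
3: W B2 -> L2 hit  d=D]
4: R B7 -> L3 miss  d=-]
5: W B4 -> L0 miss  d=D]
6: W B3 -> L3 miss  d=D]
7: R B11 -> L3 miss wb->B3  d=-]
8: W B11 -> L3 hit  d=D]
9: R B11 -> L3 hit  d=D]
10: R B4 -> L0 hit  d=D]
11: R B7 -> L3 miss wb->B11  d=-]
12: R B2 -> L2 hit  d=D]
13: R B2 -> L2 hit  d=D]

WB = [3, 11]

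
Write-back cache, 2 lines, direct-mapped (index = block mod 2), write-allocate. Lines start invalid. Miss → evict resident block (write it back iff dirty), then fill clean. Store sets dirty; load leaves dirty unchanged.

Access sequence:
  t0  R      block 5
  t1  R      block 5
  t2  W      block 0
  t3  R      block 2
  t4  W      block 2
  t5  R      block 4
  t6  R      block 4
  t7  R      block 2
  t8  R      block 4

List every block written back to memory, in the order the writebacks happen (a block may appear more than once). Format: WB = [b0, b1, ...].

WB = [0, 2]

  0 | R B5 → L1 miss [-]
  1 | R B5 → L1 hit [-]
  2 | W B0 → L0 miss [D]
  3 | R B2 → L0 miss wb→B0 [-]
  4 | W B2 → L0 hit [D]
  5 | R B4 → L0 miss wb→B2 [-]
  6 | R B4 → L0 hit [-]
  7 | R B2 → L0 miss [-]
  8 | R B4 → L0 miss [-]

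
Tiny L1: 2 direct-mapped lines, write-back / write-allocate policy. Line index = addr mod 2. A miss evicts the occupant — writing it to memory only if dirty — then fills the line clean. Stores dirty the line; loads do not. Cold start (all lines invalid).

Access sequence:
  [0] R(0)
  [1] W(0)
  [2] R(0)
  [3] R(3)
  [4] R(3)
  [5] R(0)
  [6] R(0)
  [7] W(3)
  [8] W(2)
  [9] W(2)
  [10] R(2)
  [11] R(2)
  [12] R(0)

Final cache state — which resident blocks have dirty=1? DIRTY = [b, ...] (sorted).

0: R B0 -> L0 miss  d=-]
1: W B0 -> L0 hit  d=D]
2: R B0 -> L0 hit  d=D]
3: R B3 -> L1 miss  d=-]
4: R B3 -> L1 hit  d=-]
5: R B0 -> L0 hit  d=D]
6: R B0 -> L0 hit  d=D]
7: W B3 -> L1 hit  d=D]
8: W B2 -> L0 miss wb->B0  d=D]
9: W B2 -> L0 hit  d=D]
10: R B2 -> L0 hit  d=D]
11: R B2 -> L0 hit  d=D]
12: R B0 -> L0 miss wb->B2  d=-]

DIRTY = [3]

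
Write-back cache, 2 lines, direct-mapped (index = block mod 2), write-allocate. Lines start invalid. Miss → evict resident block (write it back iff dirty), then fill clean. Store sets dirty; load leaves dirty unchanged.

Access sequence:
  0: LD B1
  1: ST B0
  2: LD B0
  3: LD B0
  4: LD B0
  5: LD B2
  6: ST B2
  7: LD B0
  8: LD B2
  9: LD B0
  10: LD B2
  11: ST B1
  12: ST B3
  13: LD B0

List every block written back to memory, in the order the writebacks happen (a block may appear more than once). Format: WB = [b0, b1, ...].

WB = [0, 2, 1]

  0 | R B1 → L1 miss [-]
  1 | W B0 → L0 miss [D]
  2 | R B0 → L0 hit [D]
  3 | R B0 → L0 hit [D]
  4 | R B0 → L0 hit [D]
  5 | R B2 → L0 miss wb→B0 [-]
  6 | W B2 → L0 hit [D]
  7 | R B0 → L0 miss wb→B2 [-]
  8 | R B2 → L0 miss [-]
  9 | R B0 → L0 miss [-]
  10 | R B2 → L0 miss [-]
  11 | W B1 → L1 hit [D]
  12 | W B3 → L1 miss wb→B1 [D]
  13 | R B0 → L0 miss [-]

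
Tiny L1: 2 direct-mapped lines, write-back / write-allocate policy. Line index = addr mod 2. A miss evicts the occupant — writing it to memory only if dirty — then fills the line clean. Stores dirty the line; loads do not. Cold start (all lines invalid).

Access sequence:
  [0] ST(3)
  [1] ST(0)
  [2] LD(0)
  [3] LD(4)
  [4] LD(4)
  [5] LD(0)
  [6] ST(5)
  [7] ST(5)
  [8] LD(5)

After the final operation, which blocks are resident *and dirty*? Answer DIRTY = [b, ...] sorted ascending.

0: W B3 → L1 miss [D]
1: W B0 → L0 miss [D]
2: R B0 → L0 hit [D]
3: R B4 → L0 miss wb→B0 [-]
4: R B4 → L0 hit [-]
5: R B0 → L0 miss [-]
6: W B5 → L1 miss wb→B3 [D]
7: W B5 → L1 hit [D]
8: R B5 → L1 hit [D]

DIRTY = [5]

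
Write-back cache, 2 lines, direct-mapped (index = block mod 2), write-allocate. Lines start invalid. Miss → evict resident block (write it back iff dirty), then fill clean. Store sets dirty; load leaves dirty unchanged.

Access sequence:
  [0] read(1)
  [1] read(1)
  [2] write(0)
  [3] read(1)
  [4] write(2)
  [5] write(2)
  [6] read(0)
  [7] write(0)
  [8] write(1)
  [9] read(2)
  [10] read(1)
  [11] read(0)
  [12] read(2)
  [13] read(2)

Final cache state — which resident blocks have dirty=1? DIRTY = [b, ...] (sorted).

0: R B1 -> L1 miss  d=-]
1: R B1 -> L1 hit  d=-]
2: W B0 -> L0 miss  d=D]
3: R B1 -> L1 hit  d=-]
4: W B2 -> L0 miss wb->B0  d=D]
5: W B2 -> L0 hit  d=D]
6: R B0 -> L0 miss wb->B2  d=-]
7: W B0 -> L0 hit  d=D]
8: W B1 -> L1 hit  d=D]
9: R B2 -> L0 miss wb->B0  d=-]
10: R B1 -> L1 hit  d=D]
11: R B0 -> L0 miss  d=-]
12: R B2 -> L0 miss  d=-]
13: R B2 -> L0 hit  d=-]

DIRTY = [1]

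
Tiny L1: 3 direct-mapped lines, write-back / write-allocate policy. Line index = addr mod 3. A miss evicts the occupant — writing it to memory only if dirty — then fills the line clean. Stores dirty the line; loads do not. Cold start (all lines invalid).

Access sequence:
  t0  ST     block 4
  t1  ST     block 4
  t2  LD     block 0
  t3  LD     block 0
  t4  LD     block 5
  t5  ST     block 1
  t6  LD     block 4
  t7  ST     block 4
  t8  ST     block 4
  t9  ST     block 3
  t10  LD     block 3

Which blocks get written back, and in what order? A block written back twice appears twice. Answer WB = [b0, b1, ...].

WB = [4, 1]

0: W B4 → L1 miss [D]
1: W B4 → L1 hit [D]
2: R B0 → L0 miss [-]
3: R B0 → L0 hit [-]
4: R B5 → L2 miss [-]
5: W B1 → L1 miss wb→B4 [D]
6: R B4 → L1 miss wb→B1 [-]
7: W B4 → L1 hit [D]
8: W B4 → L1 hit [D]
9: W B3 → L0 miss [D]
10: R B3 → L0 hit [D]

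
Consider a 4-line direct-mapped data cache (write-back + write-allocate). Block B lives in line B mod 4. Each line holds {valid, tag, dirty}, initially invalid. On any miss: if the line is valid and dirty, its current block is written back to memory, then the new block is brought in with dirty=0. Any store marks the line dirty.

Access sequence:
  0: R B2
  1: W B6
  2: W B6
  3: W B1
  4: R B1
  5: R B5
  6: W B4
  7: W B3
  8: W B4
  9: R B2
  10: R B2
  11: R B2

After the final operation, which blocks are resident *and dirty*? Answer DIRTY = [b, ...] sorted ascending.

0: R B2 -> L2 miss  d=-]
1: W B6 -> L2 miss  d=D]
2: W B6 -> L2 hit  d=D]
3: W B1 -> L1 miss  d=D]
4: R B1 -> L1 hit  d=D]
5: R B5 -> L1 miss wb->B1  d=-]
6: W B4 -> L0 miss  d=D]
7: W B3 -> L3 miss  d=D]
8: W B4 -> L0 hit  d=D]
9: R B2 -> L2 miss wb->B6  d=-]
10: R B2 -> L2 hit  d=-]
11: R B2 -> L2 hit  d=-]

DIRTY = [3, 4]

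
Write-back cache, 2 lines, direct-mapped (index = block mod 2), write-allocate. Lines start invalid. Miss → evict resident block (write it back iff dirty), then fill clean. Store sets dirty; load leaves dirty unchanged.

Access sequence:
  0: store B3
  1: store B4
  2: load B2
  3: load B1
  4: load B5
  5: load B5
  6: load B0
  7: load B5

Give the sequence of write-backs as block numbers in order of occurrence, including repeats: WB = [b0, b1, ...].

  0 | W B3 → L1 miss [D]
  1 | W B4 → L0 miss [D]
  2 | R B2 → L0 miss wb→B4 [-]
  3 | R B1 → L1 miss wb→B3 [-]
  4 | R B5 → L1 miss [-]
  5 | R B5 → L1 hit [-]
  6 | R B0 → L0 miss [-]
  7 | R B5 → L1 hit [-]

WB = [4, 3]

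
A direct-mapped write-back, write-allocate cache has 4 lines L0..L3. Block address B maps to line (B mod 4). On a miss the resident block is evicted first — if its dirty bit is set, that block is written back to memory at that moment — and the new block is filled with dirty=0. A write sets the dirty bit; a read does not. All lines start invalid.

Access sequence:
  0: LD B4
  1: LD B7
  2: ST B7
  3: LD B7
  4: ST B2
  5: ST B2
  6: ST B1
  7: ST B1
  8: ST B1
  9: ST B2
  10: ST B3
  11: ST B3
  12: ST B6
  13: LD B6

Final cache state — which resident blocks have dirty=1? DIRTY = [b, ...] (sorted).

DIRTY = [1, 3, 6]

0: R B4 -> L0 miss  d=-]
1: R B7 -> L3 miss  d=-]
2: W B7 -> L3 hit  d=D]
3: R B7 -> L3 hit  d=D]
4: W B2 -> L2 miss  d=D]
5: W B2 -> L2 hit  d=D]
6: W B1 -> L1 miss  d=D]
7: W B1 -> L1 hit  d=D]
8: W B1 -> L1 hit  d=D]
9: W B2 -> L2 hit  d=D]
10: W B3 -> L3 miss wb->B7  d=D]
11: W B3 -> L3 hit  d=D]
12: W B6 -> L2 miss wb->B2  d=D]
13: R B6 -> L2 hit  d=D]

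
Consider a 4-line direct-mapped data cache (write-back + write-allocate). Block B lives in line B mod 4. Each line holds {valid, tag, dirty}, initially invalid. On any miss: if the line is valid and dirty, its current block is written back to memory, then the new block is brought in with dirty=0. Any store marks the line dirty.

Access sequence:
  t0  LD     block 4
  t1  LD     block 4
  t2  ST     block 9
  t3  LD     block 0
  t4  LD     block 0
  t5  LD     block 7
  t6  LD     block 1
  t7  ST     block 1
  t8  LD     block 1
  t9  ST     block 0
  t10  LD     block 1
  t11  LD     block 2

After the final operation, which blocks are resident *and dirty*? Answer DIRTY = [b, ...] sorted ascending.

DIRTY = [0, 1]

  0 | R B4 → L0 miss [-]
  1 | R B4 → L0 hit [-]
  2 | W B9 → L1 miss [D]
  3 | R B0 → L0 miss [-]
  4 | R B0 → L0 hit [-]
  5 | R B7 → L3 miss [-]
  6 | R B1 → L1 miss wb→B9 [-]
  7 | W B1 → L1 hit [D]
  8 | R B1 → L1 hit [D]
  9 | W B0 → L0 hit [D]
  10 | R B1 → L1 hit [D]
  11 | R B2 → L2 miss [-]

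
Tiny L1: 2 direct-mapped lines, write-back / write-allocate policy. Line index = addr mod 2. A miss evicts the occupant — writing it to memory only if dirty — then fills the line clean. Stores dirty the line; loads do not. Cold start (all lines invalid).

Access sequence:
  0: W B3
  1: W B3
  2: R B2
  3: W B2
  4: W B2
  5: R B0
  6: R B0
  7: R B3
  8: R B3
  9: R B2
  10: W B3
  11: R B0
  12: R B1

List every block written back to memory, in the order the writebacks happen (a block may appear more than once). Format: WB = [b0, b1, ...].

0: W B3 → L1 miss [D]
1: W B3 → L1 hit [D]
2: R B2 → L0 miss [-]
3: W B2 → L0 hit [D]
4: W B2 → L0 hit [D]
5: R B0 → L0 miss wb→B2 [-]
6: R B0 → L0 hit [-]
7: R B3 → L1 hit [D]
8: R B3 → L1 hit [D]
9: R B2 → L0 miss [-]
10: W B3 → L1 hit [D]
11: R B0 → L0 miss [-]
12: R B1 → L1 miss wb→B3 [-]

WB = [2, 3]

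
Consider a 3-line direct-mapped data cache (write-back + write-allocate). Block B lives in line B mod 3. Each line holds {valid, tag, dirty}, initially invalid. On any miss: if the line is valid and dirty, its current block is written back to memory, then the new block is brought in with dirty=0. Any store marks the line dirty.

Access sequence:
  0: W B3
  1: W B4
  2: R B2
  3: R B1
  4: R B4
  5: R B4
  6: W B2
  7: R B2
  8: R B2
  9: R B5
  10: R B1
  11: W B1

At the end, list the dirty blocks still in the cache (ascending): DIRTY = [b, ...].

0: W B3 -> L0 miss  d=D]
1: W B4 -> L1 miss  d=D]
2: R B2 -> L2 miss  d=-]
3: R B1 -> L1 miss wb->B4  d=-]
4: R B4 -> L1 miss  d=-]
5: R B4 -> L1 hit  d=-]
6: W B2 -> L2 hit  d=D]
7: R B2 -> L2 hit  d=D]
8: R B2 -> L2 hit  d=D]
9: R B5 -> L2 miss wb->B2  d=-]
10: R B1 -> L1 miss  d=-]
11: W B1 -> L1 hit  d=D]

DIRTY = [1, 3]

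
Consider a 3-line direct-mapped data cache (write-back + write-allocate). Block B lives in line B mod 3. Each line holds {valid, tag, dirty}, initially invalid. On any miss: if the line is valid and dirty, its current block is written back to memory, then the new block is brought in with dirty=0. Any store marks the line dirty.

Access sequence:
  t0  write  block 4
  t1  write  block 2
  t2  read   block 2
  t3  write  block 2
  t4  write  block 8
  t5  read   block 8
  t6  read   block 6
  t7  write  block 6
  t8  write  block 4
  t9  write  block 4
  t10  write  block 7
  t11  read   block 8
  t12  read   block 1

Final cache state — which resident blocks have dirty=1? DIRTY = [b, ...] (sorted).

DIRTY = [6, 8]

0: W B4 → L1 miss [D]
1: W B2 → L2 miss [D]
2: R B2 → L2 hit [D]
3: W B2 → L2 hit [D]
4: W B8 → L2 miss wb→B2 [D]
5: R B8 → L2 hit [D]
6: R B6 → L0 miss [-]
7: W B6 → L0 hit [D]
8: W B4 → L1 hit [D]
9: W B4 → L1 hit [D]
10: W B7 → L1 miss wb→B4 [D]
11: R B8 → L2 hit [D]
12: R B1 → L1 miss wb→B7 [-]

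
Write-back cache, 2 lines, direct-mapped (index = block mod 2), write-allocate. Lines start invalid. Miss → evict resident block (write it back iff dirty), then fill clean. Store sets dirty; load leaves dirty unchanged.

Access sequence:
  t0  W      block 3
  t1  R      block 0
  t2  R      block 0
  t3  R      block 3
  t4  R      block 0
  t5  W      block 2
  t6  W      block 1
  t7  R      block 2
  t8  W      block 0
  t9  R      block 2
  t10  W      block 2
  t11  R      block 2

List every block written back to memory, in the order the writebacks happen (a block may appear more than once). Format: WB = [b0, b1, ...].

WB = [3, 2, 0]

0: W B3 -> L1 miss  d=D]
1: R B0 -> L0 miss  d=-]
2: R B0 -> L0 hit  d=-]
3: R B3 -> L1 hit  d=D]
4: R B0 -> L0 hit  d=-]
5: W B2 -> L0 miss  d=D]
6: W B1 -> L1 miss wb->B3  d=D]
7: R B2 -> L0 hit  d=D]
8: W B0 -> L0 miss wb->B2  d=D]
9: R B2 -> L0 miss wb->B0  d=-]
10: W B2 -> L0 hit  d=D]
11: R B2 -> L0 hit  d=D]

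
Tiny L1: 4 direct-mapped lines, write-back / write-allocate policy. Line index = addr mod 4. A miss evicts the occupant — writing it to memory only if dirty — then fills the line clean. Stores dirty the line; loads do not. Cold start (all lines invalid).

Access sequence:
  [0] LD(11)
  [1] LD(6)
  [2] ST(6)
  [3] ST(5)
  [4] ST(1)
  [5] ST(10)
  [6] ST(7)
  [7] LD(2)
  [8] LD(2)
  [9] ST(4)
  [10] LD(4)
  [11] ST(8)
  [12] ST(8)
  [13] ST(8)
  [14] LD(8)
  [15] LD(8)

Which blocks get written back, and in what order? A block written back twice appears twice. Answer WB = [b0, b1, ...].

WB = [5, 6, 10, 4]

  0 | R B11 → L3 miss [-]
  1 | R B6 → L2 miss [-]
  2 | W B6 → L2 hit [D]
  3 | W B5 → L1 miss [D]
  4 | W B1 → L1 miss wb→B5 [D]
  5 | W B10 → L2 miss wb→B6 [D]
  6 | W B7 → L3 miss [D]
  7 | R B2 → L2 miss wb→B10 [-]
  8 | R B2 → L2 hit [-]
  9 | W B4 → L0 miss [D]
  10 | R B4 → L0 hit [D]
  11 | W B8 → L0 miss wb→B4 [D]
  12 | W B8 → L0 hit [D]
  13 | W B8 → L0 hit [D]
  14 | R B8 → L0 hit [D]
  15 | R B8 → L0 hit [D]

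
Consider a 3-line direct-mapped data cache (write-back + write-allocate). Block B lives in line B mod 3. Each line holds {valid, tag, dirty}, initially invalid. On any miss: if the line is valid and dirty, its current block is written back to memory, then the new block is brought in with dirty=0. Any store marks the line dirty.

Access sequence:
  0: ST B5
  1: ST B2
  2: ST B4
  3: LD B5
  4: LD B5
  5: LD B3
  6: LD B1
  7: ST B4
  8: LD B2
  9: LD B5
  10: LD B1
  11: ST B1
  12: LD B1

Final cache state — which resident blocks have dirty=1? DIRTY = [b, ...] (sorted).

0: W B5 → L2 miss [D]
1: W B2 → L2 miss wb→B5 [D]
2: W B4 → L1 miss [D]
3: R B5 → L2 miss wb→B2 [-]
4: R B5 → L2 hit [-]
5: R B3 → L0 miss [-]
6: R B1 → L1 miss wb→B4 [-]
7: W B4 → L1 miss [D]
8: R B2 → L2 miss [-]
9: R B5 → L2 miss [-]
10: R B1 → L1 miss wb→B4 [-]
11: W B1 → L1 hit [D]
12: R B1 → L1 hit [D]

DIRTY = [1]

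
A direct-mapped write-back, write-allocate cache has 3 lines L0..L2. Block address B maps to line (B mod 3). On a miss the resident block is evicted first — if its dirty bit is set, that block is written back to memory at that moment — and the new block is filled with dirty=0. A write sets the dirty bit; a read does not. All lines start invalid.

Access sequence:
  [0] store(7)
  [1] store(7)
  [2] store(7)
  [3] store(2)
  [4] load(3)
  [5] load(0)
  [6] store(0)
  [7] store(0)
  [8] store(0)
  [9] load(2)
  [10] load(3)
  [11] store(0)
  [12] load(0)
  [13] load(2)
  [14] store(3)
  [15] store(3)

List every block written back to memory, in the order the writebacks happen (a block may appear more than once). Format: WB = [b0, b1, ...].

0: W B7 → L1 miss [D]
1: W B7 → L1 hit [D]
2: W B7 → L1 hit [D]
3: W B2 → L2 miss [D]
4: R B3 → L0 miss [-]
5: R B0 → L0 miss [-]
6: W B0 → L0 hit [D]
7: W B0 → L0 hit [D]
8: W B0 → L0 hit [D]
9: R B2 → L2 hit [D]
10: R B3 → L0 miss wb→B0 [-]
11: W B0 → L0 miss [D]
12: R B0 → L0 hit [D]
13: R B2 → L2 hit [D]
14: W B3 → L0 miss wb→B0 [D]
15: W B3 → L0 hit [D]

WB = [0, 0]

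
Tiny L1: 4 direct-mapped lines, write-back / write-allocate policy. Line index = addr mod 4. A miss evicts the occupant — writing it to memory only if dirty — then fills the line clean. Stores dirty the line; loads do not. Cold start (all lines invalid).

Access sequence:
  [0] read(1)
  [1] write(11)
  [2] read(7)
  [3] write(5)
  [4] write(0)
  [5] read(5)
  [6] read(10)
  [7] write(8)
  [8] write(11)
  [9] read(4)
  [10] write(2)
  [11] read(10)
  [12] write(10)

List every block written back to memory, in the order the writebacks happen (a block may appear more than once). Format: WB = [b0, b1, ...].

WB = [11, 0, 8, 2]

0: R B1 → L1 miss [-]
1: W B11 → L3 miss [D]
2: R B7 → L3 miss wb→B11 [-]
3: W B5 → L1 miss [D]
4: W B0 → L0 miss [D]
5: R B5 → L1 hit [D]
6: R B10 → L2 miss [-]
7: W B8 → L0 miss wb→B0 [D]
8: W B11 → L3 miss [D]
9: R B4 → L0 miss wb→B8 [-]
10: W B2 → L2 miss [D]
11: R B10 → L2 miss wb→B2 [-]
12: W B10 → L2 hit [D]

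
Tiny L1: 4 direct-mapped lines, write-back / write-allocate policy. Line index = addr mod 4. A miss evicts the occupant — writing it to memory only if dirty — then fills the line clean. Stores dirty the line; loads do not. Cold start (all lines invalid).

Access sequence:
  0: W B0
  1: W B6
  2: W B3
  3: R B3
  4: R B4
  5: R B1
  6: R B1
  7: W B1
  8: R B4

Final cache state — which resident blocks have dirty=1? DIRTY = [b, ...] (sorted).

0: W B0 -> L0 miss  d=D]
1: W B6 -> L2 miss  d=D]
2: W B3 -> L3 miss  d=D]
3: R B3 -> L3 hit  d=D]
4: R B4 -> L0 miss wb->B0  d=-]
5: R B1 -> L1 miss  d=-]
6: R B1 -> L1 hit  d=-]
7: W B1 -> L1 hit  d=D]
8: R B4 -> L0 hit  d=-]

DIRTY = [1, 3, 6]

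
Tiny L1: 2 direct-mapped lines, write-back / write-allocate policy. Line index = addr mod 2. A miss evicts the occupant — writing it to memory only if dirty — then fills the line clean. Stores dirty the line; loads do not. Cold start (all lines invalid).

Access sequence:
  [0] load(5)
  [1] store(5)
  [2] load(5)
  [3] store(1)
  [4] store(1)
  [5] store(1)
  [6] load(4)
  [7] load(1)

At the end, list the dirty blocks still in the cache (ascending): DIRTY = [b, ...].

DIRTY = [1]

0: R B5 → L1 miss [-]
1: W B5 → L1 hit [D]
2: R B5 → L1 hit [D]
3: W B1 → L1 miss wb→B5 [D]
4: W B1 → L1 hit [D]
5: W B1 → L1 hit [D]
6: R B4 → L0 miss [-]
7: R B1 → L1 hit [D]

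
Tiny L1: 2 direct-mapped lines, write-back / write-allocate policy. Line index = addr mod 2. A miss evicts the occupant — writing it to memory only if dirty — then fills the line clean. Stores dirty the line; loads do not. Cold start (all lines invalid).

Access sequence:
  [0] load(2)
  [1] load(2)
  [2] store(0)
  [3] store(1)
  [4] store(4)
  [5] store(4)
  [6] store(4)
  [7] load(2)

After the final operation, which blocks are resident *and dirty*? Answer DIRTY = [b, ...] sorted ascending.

DIRTY = [1]

  0 | R B2 → L0 miss [-]
  1 | R B2 → L0 hit [-]
  2 | W B0 → L0 miss [D]
  3 | W B1 → L1 miss [D]
  4 | W B4 → L0 miss wb→B0 [D]
  5 | W B4 → L0 hit [D]
  6 | W B4 → L0 hit [D]
  7 | R B2 → L0 miss wb→B4 [-]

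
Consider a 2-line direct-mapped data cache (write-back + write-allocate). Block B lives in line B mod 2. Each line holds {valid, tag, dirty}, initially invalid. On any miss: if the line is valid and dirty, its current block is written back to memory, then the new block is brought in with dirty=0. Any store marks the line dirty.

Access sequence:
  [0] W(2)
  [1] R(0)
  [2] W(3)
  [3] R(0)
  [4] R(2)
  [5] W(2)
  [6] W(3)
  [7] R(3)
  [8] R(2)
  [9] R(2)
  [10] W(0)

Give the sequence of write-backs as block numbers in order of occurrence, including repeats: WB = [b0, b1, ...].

WB = [2, 2]

0: W B2 → L0 miss [D]
1: R B0 → L0 miss wb→B2 [-]
2: W B3 → L1 miss [D]
3: R B0 → L0 hit [-]
4: R B2 → L0 miss [-]
5: W B2 → L0 hit [D]
6: W B3 → L1 hit [D]
7: R B3 → L1 hit [D]
8: R B2 → L0 hit [D]
9: R B2 → L0 hit [D]
10: W B0 → L0 miss wb→B2 [D]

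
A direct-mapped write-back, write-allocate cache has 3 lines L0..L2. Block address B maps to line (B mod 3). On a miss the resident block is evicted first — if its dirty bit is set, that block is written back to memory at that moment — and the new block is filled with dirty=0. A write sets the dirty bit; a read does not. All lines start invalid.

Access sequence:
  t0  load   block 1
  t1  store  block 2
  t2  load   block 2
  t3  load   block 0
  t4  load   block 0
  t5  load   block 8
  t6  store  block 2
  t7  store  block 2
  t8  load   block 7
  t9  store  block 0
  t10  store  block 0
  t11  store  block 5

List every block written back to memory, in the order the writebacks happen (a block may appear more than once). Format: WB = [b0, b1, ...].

0: R B1 -> L1 miss  d=-]
1: W B2 -> L2 miss  d=D]
2: R B2 -> L2 hit  d=D]
3: R B0 -> L0 miss  d=-]
4: R B0 -> L0 hit  d=-]
5: R B8 -> L2 miss wb->B2  d=-]
6: W B2 -> L2 miss  d=D]
7: W B2 -> L2 hit  d=D]
8: R B7 -> L1 miss  d=-]
9: W B0 -> L0 hit  d=D]
10: W B0 -> L0 hit  d=D]
11: W B5 -> L2 miss wb->B2  d=D]

WB = [2, 2]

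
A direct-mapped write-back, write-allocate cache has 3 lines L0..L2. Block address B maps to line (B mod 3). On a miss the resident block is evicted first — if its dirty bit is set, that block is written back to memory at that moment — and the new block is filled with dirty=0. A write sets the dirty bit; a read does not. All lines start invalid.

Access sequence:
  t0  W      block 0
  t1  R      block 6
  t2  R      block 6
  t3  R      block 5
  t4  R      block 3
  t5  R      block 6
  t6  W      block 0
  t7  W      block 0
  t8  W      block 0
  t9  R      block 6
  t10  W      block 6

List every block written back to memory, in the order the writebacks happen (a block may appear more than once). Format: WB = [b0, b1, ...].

WB = [0, 0]

  0 | W B0 → L0 miss [D]
  1 | R B6 → L0 miss wb→B0 [-]
  2 | R B6 → L0 hit [-]
  3 | R B5 → L2 miss [-]
  4 | R B3 → L0 miss [-]
  5 | R B6 → L0 miss [-]
  6 | W B0 → L0 miss [D]
  7 | W B0 → L0 hit [D]
  8 | W B0 → L0 hit [D]
  9 | R B6 → L0 miss wb→B0 [-]
  10 | W B6 → L0 hit [D]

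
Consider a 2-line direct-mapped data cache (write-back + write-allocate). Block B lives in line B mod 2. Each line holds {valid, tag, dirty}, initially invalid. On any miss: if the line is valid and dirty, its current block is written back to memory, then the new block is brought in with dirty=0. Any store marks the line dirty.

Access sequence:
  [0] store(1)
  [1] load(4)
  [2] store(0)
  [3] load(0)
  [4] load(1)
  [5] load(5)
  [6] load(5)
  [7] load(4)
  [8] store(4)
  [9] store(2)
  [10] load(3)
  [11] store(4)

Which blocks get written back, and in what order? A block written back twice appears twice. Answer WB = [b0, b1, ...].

WB = [1, 0, 4, 2]

  0 | W B1 → L1 miss [D]
  1 | R B4 → L0 miss [-]
  2 | W B0 → L0 miss [D]
  3 | R B0 → L0 hit [D]
  4 | R B1 → L1 hit [D]
  5 | R B5 → L1 miss wb→B1 [-]
  6 | R B5 → L1 hit [-]
  7 | R B4 → L0 miss wb→B0 [-]
  8 | W B4 → L0 hit [D]
  9 | W B2 → L0 miss wb→B4 [D]
  10 | R B3 → L1 miss [-]
  11 | W B4 → L0 miss wb→B2 [D]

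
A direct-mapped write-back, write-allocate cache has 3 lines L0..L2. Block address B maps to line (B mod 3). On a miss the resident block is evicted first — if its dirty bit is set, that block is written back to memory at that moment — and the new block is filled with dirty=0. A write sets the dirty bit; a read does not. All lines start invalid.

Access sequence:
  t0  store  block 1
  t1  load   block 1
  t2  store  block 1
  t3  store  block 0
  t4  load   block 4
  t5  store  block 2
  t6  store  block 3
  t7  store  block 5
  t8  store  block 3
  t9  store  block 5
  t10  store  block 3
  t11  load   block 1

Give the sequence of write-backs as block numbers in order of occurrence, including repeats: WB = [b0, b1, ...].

WB = [1, 0, 2]

  0 | W B1 → L1 miss [D]
  1 | R B1 → L1 hit [D]
  2 | W B1 → L1 hit [D]
  3 | W B0 → L0 miss [D]
  4 | R B4 → L1 miss wb→B1 [-]
  5 | W B2 → L2 miss [D]
  6 | W B3 → L0 miss wb→B0 [D]
  7 | W B5 → L2 miss wb→B2 [D]
  8 | W B3 → L0 hit [D]
  9 | W B5 → L2 hit [D]
  10 | W B3 → L0 hit [D]
  11 | R B1 → L1 miss [-]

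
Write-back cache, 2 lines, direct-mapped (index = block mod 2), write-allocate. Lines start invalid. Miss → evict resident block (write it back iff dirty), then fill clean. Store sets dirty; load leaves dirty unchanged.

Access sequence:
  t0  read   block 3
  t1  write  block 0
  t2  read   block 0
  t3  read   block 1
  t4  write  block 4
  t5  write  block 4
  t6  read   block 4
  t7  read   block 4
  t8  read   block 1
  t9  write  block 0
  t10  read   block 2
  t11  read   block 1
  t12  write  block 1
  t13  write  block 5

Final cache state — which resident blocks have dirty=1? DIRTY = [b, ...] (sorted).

DIRTY = [5]

0: R B3 → L1 miss [-]
1: W B0 → L0 miss [D]
2: R B0 → L0 hit [D]
3: R B1 → L1 miss [-]
4: W B4 → L0 miss wb→B0 [D]
5: W B4 → L0 hit [D]
6: R B4 → L0 hit [D]
7: R B4 → L0 hit [D]
8: R B1 → L1 hit [-]
9: W B0 → L0 miss wb→B4 [D]
10: R B2 → L0 miss wb→B0 [-]
11: R B1 → L1 hit [-]
12: W B1 → L1 hit [D]
13: W B5 → L1 miss wb→B1 [D]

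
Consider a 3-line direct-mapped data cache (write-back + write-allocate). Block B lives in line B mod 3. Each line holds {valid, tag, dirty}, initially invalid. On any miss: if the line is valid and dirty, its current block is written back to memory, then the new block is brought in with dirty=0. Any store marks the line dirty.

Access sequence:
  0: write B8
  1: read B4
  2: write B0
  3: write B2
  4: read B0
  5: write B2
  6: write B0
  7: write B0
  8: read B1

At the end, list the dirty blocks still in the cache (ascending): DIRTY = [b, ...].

DIRTY = [0, 2]

0: W B8 -> L2 miss  d=D]
1: R B4 -> L1 miss  d=-]
2: W B0 -> L0 miss  d=D]
3: W B2 -> L2 miss wb->B8  d=D]
4: R B0 -> L0 hit  d=D]
5: W B2 -> L2 hit  d=D]
6: W B0 -> L0 hit  d=D]
7: W B0 -> L0 hit  d=D]
8: R B1 -> L1 miss  d=-]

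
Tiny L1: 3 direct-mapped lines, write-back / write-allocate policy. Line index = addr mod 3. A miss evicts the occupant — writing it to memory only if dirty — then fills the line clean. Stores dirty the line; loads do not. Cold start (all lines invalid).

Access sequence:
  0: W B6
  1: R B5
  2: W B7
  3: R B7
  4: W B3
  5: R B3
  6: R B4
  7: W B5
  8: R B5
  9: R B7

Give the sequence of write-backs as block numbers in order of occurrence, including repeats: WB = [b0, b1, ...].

WB = [6, 7]

0: W B6 → L0 miss [D]
1: R B5 → L2 miss [-]
2: W B7 → L1 miss [D]
3: R B7 → L1 hit [D]
4: W B3 → L0 miss wb→B6 [D]
5: R B3 → L0 hit [D]
6: R B4 → L1 miss wb→B7 [-]
7: W B5 → L2 hit [D]
8: R B5 → L2 hit [D]
9: R B7 → L1 miss [-]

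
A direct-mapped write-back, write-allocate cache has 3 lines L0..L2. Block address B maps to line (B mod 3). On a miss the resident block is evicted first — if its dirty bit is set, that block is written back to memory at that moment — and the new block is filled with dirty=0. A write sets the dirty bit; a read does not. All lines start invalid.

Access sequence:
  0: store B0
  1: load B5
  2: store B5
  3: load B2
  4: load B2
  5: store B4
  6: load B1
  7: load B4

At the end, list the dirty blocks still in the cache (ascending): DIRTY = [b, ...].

0: W B0 -> L0 miss  d=D]
1: R B5 -> L2 miss  d=-]
2: W B5 -> L2 hit  d=D]
3: R B2 -> L2 miss wb->B5  d=-]
4: R B2 -> L2 hit  d=-]
5: W B4 -> L1 miss  d=D]
6: R B1 -> L1 miss wb->B4  d=-]
7: R B4 -> L1 miss  d=-]

DIRTY = [0]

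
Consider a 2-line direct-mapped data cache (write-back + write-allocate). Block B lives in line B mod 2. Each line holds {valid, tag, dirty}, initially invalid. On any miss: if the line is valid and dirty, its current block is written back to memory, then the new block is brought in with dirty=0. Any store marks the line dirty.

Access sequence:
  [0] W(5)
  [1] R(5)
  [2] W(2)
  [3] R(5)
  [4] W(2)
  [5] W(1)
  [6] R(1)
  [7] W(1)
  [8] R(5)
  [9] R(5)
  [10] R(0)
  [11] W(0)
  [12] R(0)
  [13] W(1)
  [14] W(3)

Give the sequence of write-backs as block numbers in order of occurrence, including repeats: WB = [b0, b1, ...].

WB = [5, 1, 2, 1]

  0 | W B5 → L1 miss [D]
  1 | R B5 → L1 hit [D]
  2 | W B2 → L0 miss [D]
  3 | R B5 → L1 hit [D]
  4 | W B2 → L0 hit [D]
  5 | W B1 → L1 miss wb→B5 [D]
  6 | R B1 → L1 hit [D]
  7 | W B1 → L1 hit [D]
  8 | R B5 → L1 miss wb→B1 [-]
  9 | R B5 → L1 hit [-]
  10 | R B0 → L0 miss wb→B2 [-]
  11 | W B0 → L0 hit [D]
  12 | R B0 → L0 hit [D]
  13 | W B1 → L1 miss [D]
  14 | W B3 → L1 miss wb→B1 [D]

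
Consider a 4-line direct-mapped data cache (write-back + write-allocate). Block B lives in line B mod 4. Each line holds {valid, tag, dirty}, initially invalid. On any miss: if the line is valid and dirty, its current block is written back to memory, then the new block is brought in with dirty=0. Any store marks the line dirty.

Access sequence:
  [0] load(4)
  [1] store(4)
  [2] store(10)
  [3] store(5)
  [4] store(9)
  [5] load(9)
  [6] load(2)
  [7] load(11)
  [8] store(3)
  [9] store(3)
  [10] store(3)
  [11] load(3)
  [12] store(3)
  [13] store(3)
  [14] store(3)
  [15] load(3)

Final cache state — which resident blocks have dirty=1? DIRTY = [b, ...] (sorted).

0: R B4 -> L0 miss  d=-]
1: W B4 -> L0 hit  d=D]
2: W B10 -> L2 miss  d=D]
3: W B5 -> L1 miss  d=D]
4: W B9 -> L1 miss wb->B5  d=D]
5: R B9 -> L1 hit  d=D]
6: R B2 -> L2 miss wb->B10  d=-]
7: R B11 -> L3 miss  d=-]
8: W B3 -> L3 miss  d=D]
9: W B3 -> L3 hit  d=D]
10: W B3 -> L3 hit  d=D]
11: R B3 -> L3 hit  d=D]
12: W B3 -> L3 hit  d=D]
13: W B3 -> L3 hit  d=D]
14: W B3 -> L3 hit  d=D]
15: R B3 -> L3 hit  d=D]

DIRTY = [3, 4, 9]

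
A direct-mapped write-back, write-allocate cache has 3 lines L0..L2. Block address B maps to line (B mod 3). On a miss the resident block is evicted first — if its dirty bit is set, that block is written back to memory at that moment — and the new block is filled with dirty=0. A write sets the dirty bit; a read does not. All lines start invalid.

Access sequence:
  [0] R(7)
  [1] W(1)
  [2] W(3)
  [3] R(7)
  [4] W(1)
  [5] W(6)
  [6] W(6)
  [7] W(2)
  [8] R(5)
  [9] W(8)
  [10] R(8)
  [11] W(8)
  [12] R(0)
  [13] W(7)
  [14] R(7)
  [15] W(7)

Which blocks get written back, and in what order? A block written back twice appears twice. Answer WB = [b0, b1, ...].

WB = [1, 3, 2, 6, 1]

0: R B7 → L1 miss [-]
1: W B1 → L1 miss [D]
2: W B3 → L0 miss [D]
3: R B7 → L1 miss wb→B1 [-]
4: W B1 → L1 miss [D]
5: W B6 → L0 miss wb→B3 [D]
6: W B6 → L0 hit [D]
7: W B2 → L2 miss [D]
8: R B5 → L2 miss wb→B2 [-]
9: W B8 → L2 miss [D]
10: R B8 → L2 hit [D]
11: W B8 → L2 hit [D]
12: R B0 → L0 miss wb→B6 [-]
13: W B7 → L1 miss wb→B1 [D]
14: R B7 → L1 hit [D]
15: W B7 → L1 hit [D]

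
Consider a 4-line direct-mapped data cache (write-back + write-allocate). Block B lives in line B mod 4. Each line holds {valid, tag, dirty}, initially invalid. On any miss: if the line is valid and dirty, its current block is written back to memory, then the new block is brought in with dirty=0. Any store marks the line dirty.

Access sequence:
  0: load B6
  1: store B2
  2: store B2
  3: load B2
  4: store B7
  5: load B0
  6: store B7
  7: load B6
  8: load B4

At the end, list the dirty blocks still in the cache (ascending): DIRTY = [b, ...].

  0 | R B6 → L2 miss [-]
  1 | W B2 → L2 miss [D]
  2 | W B2 → L2 hit [D]
  3 | R B2 → L2 hit [D]
  4 | W B7 → L3 miss [D]
  5 | R B0 → L0 miss [-]
  6 | W B7 → L3 hit [D]
  7 | R B6 → L2 miss wb→B2 [-]
  8 | R B4 → L0 miss [-]

DIRTY = [7]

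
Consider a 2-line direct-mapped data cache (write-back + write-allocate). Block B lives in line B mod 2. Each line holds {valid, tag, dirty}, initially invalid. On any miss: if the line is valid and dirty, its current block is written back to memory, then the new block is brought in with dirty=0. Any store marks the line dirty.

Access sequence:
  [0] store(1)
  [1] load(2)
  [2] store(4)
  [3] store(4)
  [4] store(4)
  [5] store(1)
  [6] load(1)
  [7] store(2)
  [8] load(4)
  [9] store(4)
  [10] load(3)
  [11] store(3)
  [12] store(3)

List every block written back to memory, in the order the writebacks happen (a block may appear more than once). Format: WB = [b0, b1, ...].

WB = [4, 2, 1]

0: W B1 → L1 miss [D]
1: R B2 → L0 miss [-]
2: W B4 → L0 miss [D]
3: W B4 → L0 hit [D]
4: W B4 → L0 hit [D]
5: W B1 → L1 hit [D]
6: R B1 → L1 hit [D]
7: W B2 → L0 miss wb→B4 [D]
8: R B4 → L0 miss wb→B2 [-]
9: W B4 → L0 hit [D]
10: R B3 → L1 miss wb→B1 [-]
11: W B3 → L1 hit [D]
12: W B3 → L1 hit [D]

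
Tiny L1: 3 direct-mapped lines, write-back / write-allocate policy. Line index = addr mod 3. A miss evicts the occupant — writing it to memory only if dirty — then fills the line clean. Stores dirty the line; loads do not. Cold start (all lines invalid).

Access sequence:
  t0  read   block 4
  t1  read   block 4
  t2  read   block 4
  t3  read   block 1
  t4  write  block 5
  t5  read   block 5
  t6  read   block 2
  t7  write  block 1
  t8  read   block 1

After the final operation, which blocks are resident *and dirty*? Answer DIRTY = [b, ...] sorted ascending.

DIRTY = [1]

0: R B4 → L1 miss [-]
1: R B4 → L1 hit [-]
2: R B4 → L1 hit [-]
3: R B1 → L1 miss [-]
4: W B5 → L2 miss [D]
5: R B5 → L2 hit [D]
6: R B2 → L2 miss wb→B5 [-]
7: W B1 → L1 hit [D]
8: R B1 → L1 hit [D]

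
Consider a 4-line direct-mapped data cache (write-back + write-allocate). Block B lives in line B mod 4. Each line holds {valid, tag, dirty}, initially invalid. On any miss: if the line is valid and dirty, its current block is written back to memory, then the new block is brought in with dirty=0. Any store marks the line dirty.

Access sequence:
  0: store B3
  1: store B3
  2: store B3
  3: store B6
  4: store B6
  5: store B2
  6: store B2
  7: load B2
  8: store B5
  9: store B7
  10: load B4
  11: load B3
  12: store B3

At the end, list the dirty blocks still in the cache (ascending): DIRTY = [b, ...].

DIRTY = [2, 3, 5]

  0 | W B3 → L3 miss [D]
  1 | W B3 → L3 hit [D]
  2 | W B3 → L3 hit [D]
  3 | W B6 → L2 miss [D]
  4 | W B6 → L2 hit [D]
  5 | W B2 → L2 miss wb→B6 [D]
  6 | W B2 → L2 hit [D]
  7 | R B2 → L2 hit [D]
  8 | W B5 → L1 miss [D]
  9 | W B7 → L3 miss wb→B3 [D]
  10 | R B4 → L0 miss [-]
  11 | R B3 → L3 miss wb→B7 [-]
  12 | W B3 → L3 hit [D]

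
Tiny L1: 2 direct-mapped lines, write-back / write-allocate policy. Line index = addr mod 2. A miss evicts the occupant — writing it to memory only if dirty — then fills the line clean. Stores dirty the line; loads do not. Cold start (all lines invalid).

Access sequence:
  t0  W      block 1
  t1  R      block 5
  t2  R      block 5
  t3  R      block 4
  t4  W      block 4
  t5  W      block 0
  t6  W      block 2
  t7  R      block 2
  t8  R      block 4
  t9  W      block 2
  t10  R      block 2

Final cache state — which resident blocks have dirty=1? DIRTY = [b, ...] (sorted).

DIRTY = [2]

  0 | W B1 → L1 miss [D]
  1 | R B5 → L1 miss wb→B1 [-]
  2 | R B5 → L1 hit [-]
  3 | R B4 → L0 miss [-]
  4 | W B4 → L0 hit [D]
  5 | W B0 → L0 miss wb→B4 [D]
  6 | W B2 → L0 miss wb→B0 [D]
  7 | R B2 → L0 hit [D]
  8 | R B4 → L0 miss wb→B2 [-]
  9 | W B2 → L0 miss [D]
  10 | R B2 → L0 hit [D]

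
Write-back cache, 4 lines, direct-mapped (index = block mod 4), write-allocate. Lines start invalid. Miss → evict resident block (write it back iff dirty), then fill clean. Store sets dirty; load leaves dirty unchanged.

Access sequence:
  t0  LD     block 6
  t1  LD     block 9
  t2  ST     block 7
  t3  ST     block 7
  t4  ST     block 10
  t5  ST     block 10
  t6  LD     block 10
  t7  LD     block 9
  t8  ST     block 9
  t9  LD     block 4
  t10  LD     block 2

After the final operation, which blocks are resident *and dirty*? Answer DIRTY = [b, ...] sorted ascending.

DIRTY = [7, 9]

  0 | R B6 → L2 miss [-]
  1 | R B9 → L1 miss [-]
  2 | W B7 → L3 miss [D]
  3 | W B7 → L3 hit [D]
  4 | W B10 → L2 miss [D]
  5 | W B10 → L2 hit [D]
  6 | R B10 → L2 hit [D]
  7 | R B9 → L1 hit [-]
  8 | W B9 → L1 hit [D]
  9 | R B4 → L0 miss [-]
  10 | R B2 → L2 miss wb→B10 [-]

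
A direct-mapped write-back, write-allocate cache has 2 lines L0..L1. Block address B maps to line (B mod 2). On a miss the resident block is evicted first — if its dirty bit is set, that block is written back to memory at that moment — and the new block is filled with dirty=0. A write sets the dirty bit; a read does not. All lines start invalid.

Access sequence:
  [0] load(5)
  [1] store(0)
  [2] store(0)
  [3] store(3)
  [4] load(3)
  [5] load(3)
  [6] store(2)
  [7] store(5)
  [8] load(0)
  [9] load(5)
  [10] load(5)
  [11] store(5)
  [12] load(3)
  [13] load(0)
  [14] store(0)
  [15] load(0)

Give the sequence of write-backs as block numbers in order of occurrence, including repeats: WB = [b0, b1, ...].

0: R B5 -> L1 miss  d=-]
1: W B0 -> L0 miss  d=D]
2: W B0 -> L0 hit  d=D]
3: W B3 -> L1 miss  d=D]
4: R B3 -> L1 hit  d=D]
5: R B3 -> L1 hit  d=D]
6: W B2 -> L0 miss wb->B0  d=D]
7: W B5 -> L1 miss wb->B3  d=D]
8: R B0 -> L0 miss wb->B2  d=-]
9: R B5 -> L1 hit  d=D]
10: R B5 -> L1 hit  d=D]
11: W B5 -> L1 hit  d=D]
12: R B3 -> L1 miss wb->B5  d=-]
13: R B0 -> L0 hit  d=-]
14: W B0 -> L0 hit  d=D]
15: R B0 -> L0 hit  d=D]

WB = [0, 3, 2, 5]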